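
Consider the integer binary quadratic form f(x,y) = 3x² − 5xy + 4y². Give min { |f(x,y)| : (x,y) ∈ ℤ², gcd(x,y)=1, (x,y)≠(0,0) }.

translate: b→1 (≡-5 mod 6), so (3,-5,4)→(3,1,2)
flip: (3,1,2)→(2,-1,3)
reduced (well bottom): (2,-1,3) with a≤c, −a<b≤a
well minimum = a = 2

2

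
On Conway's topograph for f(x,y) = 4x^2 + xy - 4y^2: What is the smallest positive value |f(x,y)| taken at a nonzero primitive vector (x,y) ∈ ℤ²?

river: ρ → (-4,7,1)
river: ρ → (1,7,-4)
river: ρ → (-4,1,4)
river: ρ → (4,7,-1)
river: ρ → (-1,7,4)
river: ρ → (4,1,-4)
closes: descent 0, river 6
min |a| on river = 1

1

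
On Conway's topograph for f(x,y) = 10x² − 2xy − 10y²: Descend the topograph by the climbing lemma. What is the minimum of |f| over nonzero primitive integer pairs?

descent: ρ → (-10,2,10)  [lands on river]
river: ρ → (10,18,-2)
river: ρ → (-2,18,10)
river: ρ → (10,2,-10)
river: ρ → (-10,18,2)
river: ρ → (2,18,-10)
closes: descent 1, river 6
min |a| on river = 2

2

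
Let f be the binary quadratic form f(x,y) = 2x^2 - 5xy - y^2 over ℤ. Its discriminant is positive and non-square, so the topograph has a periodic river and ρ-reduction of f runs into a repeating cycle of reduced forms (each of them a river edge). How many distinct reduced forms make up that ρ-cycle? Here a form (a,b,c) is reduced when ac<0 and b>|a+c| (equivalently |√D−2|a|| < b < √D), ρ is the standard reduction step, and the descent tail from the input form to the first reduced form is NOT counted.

D = 33, ⌊√D⌋ = 5
descent: ρ → (-1,5,2)  [lands on river]
river: ρ → (2,3,-3)
river: ρ → (-3,3,2)
river: ρ → (2,5,-1)
ρ-cycle length = 4 (tail of 1 descent step not counted)

4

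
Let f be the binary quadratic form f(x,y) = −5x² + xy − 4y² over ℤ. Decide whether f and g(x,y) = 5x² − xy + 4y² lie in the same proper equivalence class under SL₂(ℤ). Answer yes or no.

D₁ = -79, D₂ = -79
f is negative-definite; reduce −f:
−f: flip: (5,-1,4)→(4,1,5)
−f: reduced (well bottom): (4,1,5) with a≤c, −a<b≤a
flip sign back: reduced form of f is (-4,-1,-5)
g: flip: (5,-1,4)→(4,1,5)
g: reduced (well bottom): (4,1,5) with a≤c, −a<b≤a
reduced forms (-4, -1, -5) vs (4, 1, 5) ⇒ inequivalent

no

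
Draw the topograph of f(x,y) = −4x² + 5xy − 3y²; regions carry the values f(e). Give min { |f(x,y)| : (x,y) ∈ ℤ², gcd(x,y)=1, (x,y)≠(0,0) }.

translate: b→3 (≡-5 mod 8), so (4,-5,3)→(4,3,2)
flip: (4,3,2)→(2,-3,4)
translate: b→1 (≡-3 mod 4), so (2,-3,4)→(2,1,3)
reduced (well bottom): (2,1,3) with a≤c, −a<b≤a
well minimum |f| = |-2| = 2 (negative-definite)

2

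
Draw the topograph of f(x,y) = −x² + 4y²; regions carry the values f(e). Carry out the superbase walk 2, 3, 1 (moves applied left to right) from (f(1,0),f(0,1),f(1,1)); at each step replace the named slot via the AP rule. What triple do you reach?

start (-1,4,3) = (f(1,0),f(0,1),f(1,1))
replace slot 2: 2·((-1)+3) − 4 = 0 → (-1,0,3)
replace slot 3: 2·((-1)+0) − 3 = -5 → (-1,0,-5)
replace slot 1: 2·(0+(-5)) − (-1) = -9 → (-9,0,-5)

-9,0,-5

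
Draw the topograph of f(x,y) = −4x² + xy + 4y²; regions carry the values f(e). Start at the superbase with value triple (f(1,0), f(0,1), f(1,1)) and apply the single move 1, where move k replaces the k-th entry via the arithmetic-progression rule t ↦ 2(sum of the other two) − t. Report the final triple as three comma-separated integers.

start (-4,4,1) = (f(1,0),f(0,1),f(1,1))
replace slot 1: 2·(4+1) − (-4) = 14 → (14,4,1)

14,4,1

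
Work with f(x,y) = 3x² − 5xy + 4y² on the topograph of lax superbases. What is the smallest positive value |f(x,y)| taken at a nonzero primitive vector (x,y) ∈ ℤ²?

translate: b→1 (≡-5 mod 6), so (3,-5,4)→(3,1,2)
flip: (3,1,2)→(2,-1,3)
reduced (well bottom): (2,-1,3) with a≤c, −a<b≤a
well minimum = a = 2

2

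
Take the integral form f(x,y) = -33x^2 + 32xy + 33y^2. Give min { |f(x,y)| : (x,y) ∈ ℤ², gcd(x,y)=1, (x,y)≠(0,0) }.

river: ρ → (33,34,-32)
river: ρ → (-32,30,35)
river: ρ → (35,40,-27)
river: ρ → (-27,68,7)
river: ρ → (7,72,-7)
river: ρ → (-7,68,27)
river: ρ → (27,40,-35)
river: ρ → (-35,30,32)
river: ρ → (32,34,-33)
river: ρ → (-33,32,33)
closes: descent 0, river 10
min |a| on river = 7

7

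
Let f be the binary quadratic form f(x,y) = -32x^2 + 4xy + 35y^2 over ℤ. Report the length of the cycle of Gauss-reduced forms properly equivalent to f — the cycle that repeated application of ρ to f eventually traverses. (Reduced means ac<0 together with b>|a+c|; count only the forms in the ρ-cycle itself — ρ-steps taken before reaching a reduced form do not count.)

D = 4496, ⌊√D⌋ = 67
river: ρ → (35,66,-1)
river: ρ → (-1,66,35)
river: ρ → (35,4,-32)
river: ρ → (-32,60,7)
river: ρ → (7,66,-5)
river: ρ → (-5,64,20)
river: ρ → (20,56,-17)
river: ρ → (-17,46,35)
river: ρ → (35,24,-28)
river: ρ → (-28,32,31)
river: ρ → (31,30,-29)
river: ρ → (-29,28,32)
river: ρ → (32,36,-25)
river: ρ → (-25,64,4)
river: ρ → (4,64,-25)
river: ρ → (-25,36,32)
river: ρ → (32,28,-29)
river: ρ → (-29,30,31)
river: ρ → (31,32,-28)
river: ρ → (-28,24,35)
river: ρ → (35,46,-17)
river: ρ → (-17,56,20)
river: ρ → (20,64,-5)
river: ρ → (-5,66,7)
river: ρ → (7,60,-32)
river: ρ → (-32,4,35)
ρ-cycle length = 26 (tail of 0 descent steps not counted)

26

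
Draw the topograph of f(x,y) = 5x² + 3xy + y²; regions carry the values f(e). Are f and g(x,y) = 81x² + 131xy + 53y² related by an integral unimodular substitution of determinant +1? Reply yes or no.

D₁ = -11, D₂ = -11
f: flip: (5,3,1)→(1,-3,5)
f: translate: b→1 (≡-3 mod 2), so (1,-3,5)→(1,1,3)
f: reduced (well bottom): (1,1,3) with a≤c, −a<b≤a
g: translate: b→-31 (≡131 mod 162), so (81,131,53)→(81,-31,3)
g: flip: (81,-31,3)→(3,31,81)
g: translate: b→1 (≡31 mod 6), so (3,31,81)→(3,1,1)
g: flip: (3,1,1)→(1,-1,3)
g: translate: b→1 (≡-1 mod 2), so (1,-1,3)→(1,1,3)
g: reduced (well bottom): (1,1,3) with a≤c, −a<b≤a
reduced forms (1, 1, 3) vs (1, 1, 3) ⇒ equivalent

yes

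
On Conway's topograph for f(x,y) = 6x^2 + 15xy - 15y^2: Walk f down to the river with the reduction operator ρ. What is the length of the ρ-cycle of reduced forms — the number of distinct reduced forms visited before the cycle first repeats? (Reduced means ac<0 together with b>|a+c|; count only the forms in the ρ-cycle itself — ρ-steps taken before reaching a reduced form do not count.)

D = 585, ⌊√D⌋ = 24
river: ρ → (-15,15,6)
river: ρ → (6,21,-6)
river: ρ → (-6,15,15)
river: ρ → (15,15,-6)
river: ρ → (-6,21,6)
river: ρ → (6,15,-15)
ρ-cycle length = 6 (tail of 0 descent steps not counted)

6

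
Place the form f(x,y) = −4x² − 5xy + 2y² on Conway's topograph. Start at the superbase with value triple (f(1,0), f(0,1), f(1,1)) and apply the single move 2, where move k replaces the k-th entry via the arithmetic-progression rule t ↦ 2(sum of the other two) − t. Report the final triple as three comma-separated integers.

start (-4,2,-7) = (f(1,0),f(0,1),f(1,1))
replace slot 2: 2·((-4)+(-7)) − 2 = -24 → (-4,-24,-7)

-4,-24,-7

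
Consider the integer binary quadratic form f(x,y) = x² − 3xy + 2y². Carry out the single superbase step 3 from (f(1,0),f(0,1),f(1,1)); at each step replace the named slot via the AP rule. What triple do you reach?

start (1,2,0) = (f(1,0),f(0,1),f(1,1))
replace slot 3: 2·(1+2) − 0 = 6 → (1,2,6)

1,2,6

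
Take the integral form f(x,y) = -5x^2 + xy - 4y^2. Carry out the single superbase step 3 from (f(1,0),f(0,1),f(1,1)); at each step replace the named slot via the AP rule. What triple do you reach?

start (-5,-4,-8) = (f(1,0),f(0,1),f(1,1))
replace slot 3: 2·((-5)+(-4)) − (-8) = -10 → (-5,-4,-10)

-5,-4,-10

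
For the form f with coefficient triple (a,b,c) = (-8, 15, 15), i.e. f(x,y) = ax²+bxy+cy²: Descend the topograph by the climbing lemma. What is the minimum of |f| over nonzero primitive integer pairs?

river: ρ → (15,15,-8)
river: ρ → (-8,17,13)
river: ρ → (13,9,-12)
river: ρ → (-12,15,10)
river: ρ → (10,25,-2)
river: ρ → (-2,23,22)
river: ρ → (22,21,-3)
river: ρ → (-3,21,22)
river: ρ → (22,23,-2)
river: ρ → (-2,25,10)
river: ρ → (10,15,-12)
river: ρ → (-12,9,13)
river: ρ → (13,17,-8)
river: ρ → (-8,15,15)
closes: descent 0, river 14
min |a| on river = 2

2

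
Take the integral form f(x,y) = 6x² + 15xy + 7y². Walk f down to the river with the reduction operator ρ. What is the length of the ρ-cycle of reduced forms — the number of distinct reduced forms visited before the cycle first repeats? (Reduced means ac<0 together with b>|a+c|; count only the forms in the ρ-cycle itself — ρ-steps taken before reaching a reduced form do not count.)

D = 57, ⌊√D⌋ = 7
descent: ρ → (7,-1,-2)
descent: ρ → (-2,5,4)  [lands on river]
river: ρ → (4,3,-3)
river: ρ → (-3,3,4)
river: ρ → (4,5,-2)
river: ρ → (-2,7,1)
river: ρ → (1,7,-2)
ρ-cycle length = 6 (tail of 2 descent steps not counted)

6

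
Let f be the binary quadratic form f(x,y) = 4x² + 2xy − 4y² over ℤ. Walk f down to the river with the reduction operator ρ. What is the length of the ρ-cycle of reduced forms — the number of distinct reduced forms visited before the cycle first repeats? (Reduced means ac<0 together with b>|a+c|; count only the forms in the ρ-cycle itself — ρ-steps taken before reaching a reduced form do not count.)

D = 68, ⌊√D⌋ = 8
river: ρ → (-4,6,2)
river: ρ → (2,6,-4)
river: ρ → (-4,2,4)
river: ρ → (4,6,-2)
river: ρ → (-2,6,4)
river: ρ → (4,2,-4)
ρ-cycle length = 6 (tail of 0 descent steps not counted)

6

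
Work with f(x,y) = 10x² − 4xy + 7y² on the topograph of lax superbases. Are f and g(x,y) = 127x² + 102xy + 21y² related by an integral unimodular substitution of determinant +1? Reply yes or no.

D₁ = -264, D₂ = -264
f: flip: (10,-4,7)→(7,4,10)
f: reduced (well bottom): (7,4,10) with a≤c, −a<b≤a
g: flip: (127,102,21)→(21,-102,127)
g: translate: b→-18 (≡-102 mod 42), so (21,-102,127)→(21,-18,7)
g: flip: (21,-18,7)→(7,18,21)
g: translate: b→4 (≡18 mod 14), so (7,18,21)→(7,4,10)
g: reduced (well bottom): (7,4,10) with a≤c, −a<b≤a
reduced forms (7, 4, 10) vs (7, 4, 10) ⇒ equivalent

yes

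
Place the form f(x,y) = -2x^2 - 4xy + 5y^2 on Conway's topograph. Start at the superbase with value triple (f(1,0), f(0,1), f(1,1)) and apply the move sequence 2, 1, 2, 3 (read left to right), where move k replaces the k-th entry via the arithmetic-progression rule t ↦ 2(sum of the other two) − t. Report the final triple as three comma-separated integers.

start (-2,5,-1) = (f(1,0),f(0,1),f(1,1))
replace slot 2: 2·((-2)+(-1)) − 5 = -11 → (-2,-11,-1)
replace slot 1: 2·((-11)+(-1)) − (-2) = -22 → (-22,-11,-1)
replace slot 2: 2·((-22)+(-1)) − (-11) = -35 → (-22,-35,-1)
replace slot 3: 2·((-22)+(-35)) − (-1) = -113 → (-22,-35,-113)

-22,-35,-113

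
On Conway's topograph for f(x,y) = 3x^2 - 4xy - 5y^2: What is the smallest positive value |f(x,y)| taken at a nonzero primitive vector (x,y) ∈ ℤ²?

descent: ρ → (-5,4,3)  [lands on river]
river: ρ → (3,8,-1)
river: ρ → (-1,8,3)
river: ρ → (3,4,-5)
river: ρ → (-5,6,2)
river: ρ → (2,6,-5)
closes: descent 1, river 6
min |a| on river = 1

1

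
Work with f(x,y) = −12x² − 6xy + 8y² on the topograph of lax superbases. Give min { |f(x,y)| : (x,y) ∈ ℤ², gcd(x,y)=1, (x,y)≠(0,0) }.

descent: ρ → (8,6,-12)  [lands on river]
river: ρ → (-12,18,2)
river: ρ → (2,18,-12)
river: ρ → (-12,6,8)
river: ρ → (8,10,-10)
river: ρ → (-10,10,8)
closes: descent 1, river 6
min |a| on river = 2

2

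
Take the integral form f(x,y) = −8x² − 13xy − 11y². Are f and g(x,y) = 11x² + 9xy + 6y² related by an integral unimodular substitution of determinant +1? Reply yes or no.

D₁ = -183, D₂ = -183
f is negative-definite; reduce −f:
−f: translate: b→-3 (≡13 mod 16), so (8,13,11)→(8,-3,6)
−f: flip: (8,-3,6)→(6,3,8)
−f: reduced (well bottom): (6,3,8) with a≤c, −a<b≤a
flip sign back: reduced form of f is (-6,-3,-8)
g: flip: (11,9,6)→(6,-9,11)
g: translate: b→3 (≡-9 mod 12), so (6,-9,11)→(6,3,8)
g: reduced (well bottom): (6,3,8) with a≤c, −a<b≤a
reduced forms (-6, -3, -8) vs (6, 3, 8) ⇒ inequivalent

no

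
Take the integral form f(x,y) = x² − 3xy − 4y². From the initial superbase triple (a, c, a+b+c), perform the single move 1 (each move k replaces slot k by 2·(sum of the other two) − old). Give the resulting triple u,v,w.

start (1,-4,-6) = (f(1,0),f(0,1),f(1,1))
replace slot 1: 2·((-4)+(-6)) − 1 = -21 → (-21,-4,-6)

-21,-4,-6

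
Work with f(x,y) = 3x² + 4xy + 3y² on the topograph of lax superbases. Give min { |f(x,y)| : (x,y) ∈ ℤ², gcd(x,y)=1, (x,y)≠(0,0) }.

translate: b→-2 (≡4 mod 6), so (3,4,3)→(3,-2,2)
flip: (3,-2,2)→(2,2,3)
reduced (well bottom): (2,2,3) with a≤c, −a<b≤a
well minimum = a = 2

2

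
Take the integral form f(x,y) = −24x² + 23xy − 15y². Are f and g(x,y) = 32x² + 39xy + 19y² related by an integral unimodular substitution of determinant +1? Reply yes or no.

D₁ = -911, D₂ = -911
f is negative-definite; reduce −f:
−f: flip: (24,-23,15)→(15,23,24)
−f: translate: b→-7 (≡23 mod 30), so (15,23,24)→(15,-7,16)
−f: reduced (well bottom): (15,-7,16) with a≤c, −a<b≤a
flip sign back: reduced form of f is (-15,7,-16)
g: translate: b→-25 (≡39 mod 64), so (32,39,19)→(32,-25,12)
g: flip: (32,-25,12)→(12,25,32)
g: translate: b→1 (≡25 mod 24), so (12,25,32)→(12,1,19)
g: reduced (well bottom): (12,1,19) with a≤c, −a<b≤a
reduced forms (-15, 7, -16) vs (12, 1, 19) ⇒ inequivalent

no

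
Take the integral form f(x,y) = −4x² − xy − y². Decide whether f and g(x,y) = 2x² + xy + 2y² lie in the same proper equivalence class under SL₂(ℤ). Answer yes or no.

D₁ = -15, D₂ = -15
f is negative-definite; reduce −f:
−f: flip: (4,1,1)→(1,-1,4)
−f: translate: b→1 (≡-1 mod 2), so (1,-1,4)→(1,1,4)
−f: reduced (well bottom): (1,1,4) with a≤c, −a<b≤a
flip sign back: reduced form of f is (-1,-1,-4)
g: reduced (well bottom): (2,1,2) with a≤c, −a<b≤a
reduced forms (-1, -1, -4) vs (2, 1, 2) ⇒ inequivalent

no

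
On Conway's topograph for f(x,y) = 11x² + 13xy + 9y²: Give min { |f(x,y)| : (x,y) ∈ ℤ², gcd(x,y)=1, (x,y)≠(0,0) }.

translate: b→-9 (≡13 mod 22), so (11,13,9)→(11,-9,7)
flip: (11,-9,7)→(7,9,11)
translate: b→-5 (≡9 mod 14), so (7,9,11)→(7,-5,9)
reduced (well bottom): (7,-5,9) with a≤c, −a<b≤a
well minimum = a = 7

7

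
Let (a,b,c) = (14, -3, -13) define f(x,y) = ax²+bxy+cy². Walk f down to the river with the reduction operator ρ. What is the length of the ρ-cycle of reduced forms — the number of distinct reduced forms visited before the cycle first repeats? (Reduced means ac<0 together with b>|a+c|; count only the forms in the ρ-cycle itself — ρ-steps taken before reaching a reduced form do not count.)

D = 737, ⌊√D⌋ = 27
descent: ρ → (-13,3,14)  [lands on river]
river: ρ → (14,25,-2)
river: ρ → (-2,27,1)
river: ρ → (1,27,-2)
river: ρ → (-2,25,14)
river: ρ → (14,3,-13)
river: ρ → (-13,23,4)
river: ρ → (4,25,-7)
river: ρ → (-7,17,16)
river: ρ → (16,15,-8)
river: ρ → (-8,17,14)
river: ρ → (14,11,-11)
river: ρ → (-11,11,14)
river: ρ → (14,17,-8)
river: ρ → (-8,15,16)
river: ρ → (16,17,-7)
river: ρ → (-7,25,4)
river: ρ → (4,23,-13)
ρ-cycle length = 18 (tail of 1 descent step not counted)

18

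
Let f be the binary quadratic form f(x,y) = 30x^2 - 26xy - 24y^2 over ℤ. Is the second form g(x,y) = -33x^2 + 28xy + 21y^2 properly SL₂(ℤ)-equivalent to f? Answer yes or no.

D₁ = 3556, D₂ = 3556
river cycle of f (length 42): (-24, 26, 30), (30, 34, -20), (-20, 46, 18), (18, 26, -40), (-40, 54, 4), (4, 58, -12), (-12, 38, 44), (44, 50, -6), (-6, 58, 8), (8, 54, -20), … (32 more)
river cycle of g (length 42): (21, 56, -5), (-5, 54, 32), (32, 10, -27), (-27, 44, 15), (15, 46, -24), (-24, 50, 11), (11, 38, -48), (-48, 58, 1), (1, 58, -48), (-48, 38, 11), … (32 more)
cycles differ ⇒ inequivalent

no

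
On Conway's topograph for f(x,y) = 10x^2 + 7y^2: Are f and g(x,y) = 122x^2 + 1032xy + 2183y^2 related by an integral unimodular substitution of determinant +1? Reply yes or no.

D₁ = -280, D₂ = -280
f: flip: (10,0,7)→(7,0,10)
f: reduced (well bottom): (7,0,10) with a≤c, −a<b≤a
g: translate: b→56 (≡1032 mod 244), so (122,1032,2183)→(122,56,7)
g: flip: (122,56,7)→(7,-56,122)
g: translate: b→0 (≡-56 mod 14), so (7,-56,122)→(7,0,10)
g: reduced (well bottom): (7,0,10) with a≤c, −a<b≤a
reduced forms (7, 0, 10) vs (7, 0, 10) ⇒ equivalent

yes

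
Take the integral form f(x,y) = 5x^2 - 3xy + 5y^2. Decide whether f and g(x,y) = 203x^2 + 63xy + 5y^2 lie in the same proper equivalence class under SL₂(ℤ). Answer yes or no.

D₁ = -91, D₂ = -91
f: flip: (5,-3,5)→(5,3,5)
f: reduced (well bottom): (5,3,5) with a≤c, −a<b≤a
g: flip: (203,63,5)→(5,-63,203)
g: translate: b→-3 (≡-63 mod 10), so (5,-63,203)→(5,-3,5)
g: flip: (5,-3,5)→(5,3,5)
g: reduced (well bottom): (5,3,5) with a≤c, −a<b≤a
reduced forms (5, 3, 5) vs (5, 3, 5) ⇒ equivalent

yes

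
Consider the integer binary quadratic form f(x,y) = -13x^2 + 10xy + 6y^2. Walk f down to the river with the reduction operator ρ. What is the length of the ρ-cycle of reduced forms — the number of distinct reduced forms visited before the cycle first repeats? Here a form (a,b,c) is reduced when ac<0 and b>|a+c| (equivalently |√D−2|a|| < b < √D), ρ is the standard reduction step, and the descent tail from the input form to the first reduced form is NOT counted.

D = 412, ⌊√D⌋ = 20
river: ρ → (6,14,-9)
river: ρ → (-9,4,11)
river: ρ → (11,18,-2)
river: ρ → (-2,18,11)
river: ρ → (11,4,-9)
river: ρ → (-9,14,6)
river: ρ → (6,10,-13)
river: ρ → (-13,16,3)
river: ρ → (3,20,-1)
river: ρ → (-1,20,3)
river: ρ → (3,16,-13)
river: ρ → (-13,10,6)
ρ-cycle length = 12 (tail of 0 descent steps not counted)

12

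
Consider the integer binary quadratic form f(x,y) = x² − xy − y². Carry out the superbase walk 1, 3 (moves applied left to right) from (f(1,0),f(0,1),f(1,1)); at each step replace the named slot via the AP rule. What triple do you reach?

start (1,-1,-1) = (f(1,0),f(0,1),f(1,1))
replace slot 1: 2·((-1)+(-1)) − 1 = -5 → (-5,-1,-1)
replace slot 3: 2·((-5)+(-1)) − (-1) = -11 → (-5,-1,-11)

-5,-1,-11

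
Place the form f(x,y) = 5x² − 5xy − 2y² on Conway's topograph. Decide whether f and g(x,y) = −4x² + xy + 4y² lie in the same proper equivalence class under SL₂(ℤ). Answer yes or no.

D₁ = 65, D₂ = 65
river cycle of f (length 6): (-2, 5, 5), (5, 5, -2), (-2, 7, 2), (2, 5, -5), (-5, 5, 2), (2, 7, -2)
river cycle of g (length 6): (4, 7, -1), (-1, 7, 4), (4, 1, -4), (-4, 7, 1), (1, 7, -4), (-4, 1, 4)
cycles differ ⇒ inequivalent

no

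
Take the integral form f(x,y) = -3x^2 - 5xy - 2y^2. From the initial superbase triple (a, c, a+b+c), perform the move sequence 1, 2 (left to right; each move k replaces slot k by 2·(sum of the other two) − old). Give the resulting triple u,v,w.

start (-3,-2,-10) = (f(1,0),f(0,1),f(1,1))
replace slot 1: 2·((-2)+(-10)) − (-3) = -21 → (-21,-2,-10)
replace slot 2: 2·((-21)+(-10)) − (-2) = -60 → (-21,-60,-10)

-21,-60,-10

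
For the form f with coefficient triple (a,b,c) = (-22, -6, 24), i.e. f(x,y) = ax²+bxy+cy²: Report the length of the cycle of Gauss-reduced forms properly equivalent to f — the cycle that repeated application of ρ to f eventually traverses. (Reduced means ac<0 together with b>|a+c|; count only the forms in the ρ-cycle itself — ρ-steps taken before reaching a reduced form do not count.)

D = 2148, ⌊√D⌋ = 46
descent: ρ → (24,6,-22)  [lands on river]
river: ρ → (-22,38,8)
river: ρ → (8,42,-12)
river: ρ → (-12,30,26)
river: ρ → (26,22,-16)
river: ρ → (-16,42,6)
river: ρ → (6,42,-16)
river: ρ → (-16,22,26)
river: ρ → (26,30,-12)
river: ρ → (-12,42,8)
river: ρ → (8,38,-22)
river: ρ → (-22,6,24)
river: ρ → (24,42,-4)
river: ρ → (-4,46,2)
river: ρ → (2,46,-4)
river: ρ → (-4,42,24)
ρ-cycle length = 16 (tail of 1 descent step not counted)

16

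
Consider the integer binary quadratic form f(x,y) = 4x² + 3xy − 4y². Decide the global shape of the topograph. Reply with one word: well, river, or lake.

D = b²−4ac = 3² − 4·4·(-4) = 73
D > 0 non-square ⇒ indefinite ⇒ periodic river

river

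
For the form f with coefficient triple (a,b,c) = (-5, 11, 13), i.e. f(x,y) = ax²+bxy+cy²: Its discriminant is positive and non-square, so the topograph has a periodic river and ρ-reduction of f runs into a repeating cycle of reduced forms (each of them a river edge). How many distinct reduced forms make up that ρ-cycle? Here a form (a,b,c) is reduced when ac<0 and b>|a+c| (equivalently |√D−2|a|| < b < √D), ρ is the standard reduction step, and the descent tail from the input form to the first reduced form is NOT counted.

D = 381, ⌊√D⌋ = 19
river: ρ → (13,15,-3)
river: ρ → (-3,15,13)
river: ρ → (13,11,-5)
river: ρ → (-5,19,1)
river: ρ → (1,19,-5)
river: ρ → (-5,11,13)
ρ-cycle length = 6 (tail of 0 descent steps not counted)

6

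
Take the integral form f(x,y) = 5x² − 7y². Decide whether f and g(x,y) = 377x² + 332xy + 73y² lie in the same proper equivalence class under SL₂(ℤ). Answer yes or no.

D₁ = 140, D₂ = 140
river cycle of f (length 2): (5, 10, -2), (-2, 10, 5)
river cycle of g (length 2): (5, 10, -2), (-2, 10, 5)
cycles coincide ⇒ equivalent

yes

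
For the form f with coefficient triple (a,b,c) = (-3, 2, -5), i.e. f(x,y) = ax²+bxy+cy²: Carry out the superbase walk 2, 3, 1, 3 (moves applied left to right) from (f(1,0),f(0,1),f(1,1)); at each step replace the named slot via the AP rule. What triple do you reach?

start (-3,-5,-6) = (f(1,0),f(0,1),f(1,1))
replace slot 2: 2·((-3)+(-6)) − (-5) = -13 → (-3,-13,-6)
replace slot 3: 2·((-3)+(-13)) − (-6) = -26 → (-3,-13,-26)
replace slot 1: 2·((-13)+(-26)) − (-3) = -75 → (-75,-13,-26)
replace slot 3: 2·((-75)+(-13)) − (-26) = -150 → (-75,-13,-150)

-75,-13,-150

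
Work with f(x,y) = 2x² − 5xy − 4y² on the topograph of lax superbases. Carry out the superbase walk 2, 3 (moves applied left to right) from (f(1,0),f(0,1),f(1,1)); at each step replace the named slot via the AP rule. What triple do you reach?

start (2,-4,-7) = (f(1,0),f(0,1),f(1,1))
replace slot 2: 2·(2+(-7)) − (-4) = -6 → (2,-6,-7)
replace slot 3: 2·(2+(-6)) − (-7) = -1 → (2,-6,-1)

2,-6,-1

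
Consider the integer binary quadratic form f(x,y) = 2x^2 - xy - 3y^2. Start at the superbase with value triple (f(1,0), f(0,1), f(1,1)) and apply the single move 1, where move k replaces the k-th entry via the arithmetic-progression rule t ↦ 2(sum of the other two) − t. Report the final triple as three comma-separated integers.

start (2,-3,-2) = (f(1,0),f(0,1),f(1,1))
replace slot 1: 2·((-3)+(-2)) − 2 = -12 → (-12,-3,-2)

-12,-3,-2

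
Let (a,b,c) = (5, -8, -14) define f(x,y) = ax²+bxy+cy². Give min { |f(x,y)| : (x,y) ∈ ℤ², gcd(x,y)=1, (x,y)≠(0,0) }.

descent: ρ → (-14,8,5)
descent: ρ → (5,12,-10)  [lands on river]
river: ρ → (-10,8,7)
river: ρ → (7,6,-11)
river: ρ → (-11,16,2)
river: ρ → (2,16,-11)
river: ρ → (-11,6,7)
river: ρ → (7,8,-10)
river: ρ → (-10,12,5)
river: ρ → (5,18,-1)
river: ρ → (-1,18,5)
closes: descent 2, river 10
min |a| on river = 1

1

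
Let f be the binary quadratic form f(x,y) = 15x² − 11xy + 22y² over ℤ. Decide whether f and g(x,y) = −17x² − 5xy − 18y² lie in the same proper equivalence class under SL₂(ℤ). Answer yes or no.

D₁ = -1199, D₂ = -1199
f: reduced (well bottom): (15,-11,22) with a≤c, −a<b≤a
g is negative-definite; reduce −g:
−g: reduced (well bottom): (17,5,18) with a≤c, −a<b≤a
flip sign back: reduced form of g is (-17,-5,-18)
reduced forms (15, -11, 22) vs (-17, -5, -18) ⇒ inequivalent

no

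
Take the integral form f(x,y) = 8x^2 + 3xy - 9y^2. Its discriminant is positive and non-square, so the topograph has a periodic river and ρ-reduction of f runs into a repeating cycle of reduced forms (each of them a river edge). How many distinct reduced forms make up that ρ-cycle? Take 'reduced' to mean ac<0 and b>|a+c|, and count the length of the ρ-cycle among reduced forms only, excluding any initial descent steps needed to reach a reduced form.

D = 297, ⌊√D⌋ = 17
river: ρ → (-9,15,2)
river: ρ → (2,17,-1)
river: ρ → (-1,17,2)
river: ρ → (2,15,-9)
river: ρ → (-9,3,8)
river: ρ → (8,13,-4)
river: ρ → (-4,11,11)
river: ρ → (11,11,-4)
river: ρ → (-4,13,8)
river: ρ → (8,3,-9)
ρ-cycle length = 10 (tail of 0 descent steps not counted)

10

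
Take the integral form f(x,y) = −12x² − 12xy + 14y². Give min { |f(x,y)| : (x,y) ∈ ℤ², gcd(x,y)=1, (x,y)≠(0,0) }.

descent: ρ → (14,12,-12)  [lands on river]
river: ρ → (-12,12,14)
river: ρ → (14,16,-10)
river: ρ → (-10,24,6)
river: ρ → (6,24,-10)
river: ρ → (-10,16,14)
closes: descent 1, river 6
min |a| on river = 6

6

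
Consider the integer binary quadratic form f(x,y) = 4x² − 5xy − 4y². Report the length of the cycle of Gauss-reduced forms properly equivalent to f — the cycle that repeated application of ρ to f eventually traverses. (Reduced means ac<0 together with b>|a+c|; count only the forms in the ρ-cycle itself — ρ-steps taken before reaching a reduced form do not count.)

D = 89, ⌊√D⌋ = 9
descent: ρ → (-4,5,4)  [lands on river]
river: ρ → (4,3,-5)
river: ρ → (-5,7,2)
river: ρ → (2,9,-1)
river: ρ → (-1,9,2)
river: ρ → (2,7,-5)
river: ρ → (-5,3,4)
river: ρ → (4,5,-4)
river: ρ → (-4,3,5)
river: ρ → (5,7,-2)
river: ρ → (-2,9,1)
river: ρ → (1,9,-2)
river: ρ → (-2,7,5)
river: ρ → (5,3,-4)
ρ-cycle length = 14 (tail of 1 descent step not counted)

14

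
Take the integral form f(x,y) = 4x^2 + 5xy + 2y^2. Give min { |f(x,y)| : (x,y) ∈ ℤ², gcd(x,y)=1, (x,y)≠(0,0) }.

translate: b→-3 (≡5 mod 8), so (4,5,2)→(4,-3,1)
flip: (4,-3,1)→(1,3,4)
translate: b→1 (≡3 mod 2), so (1,3,4)→(1,1,2)
reduced (well bottom): (1,1,2) with a≤c, −a<b≤a
well minimum = a = 1

1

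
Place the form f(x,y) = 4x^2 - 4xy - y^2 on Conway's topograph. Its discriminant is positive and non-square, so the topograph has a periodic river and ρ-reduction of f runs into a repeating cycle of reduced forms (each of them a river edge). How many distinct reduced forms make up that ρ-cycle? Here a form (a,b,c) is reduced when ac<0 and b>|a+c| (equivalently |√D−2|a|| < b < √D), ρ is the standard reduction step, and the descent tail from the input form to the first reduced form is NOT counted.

D = 32, ⌊√D⌋ = 5
descent: ρ → (-1,4,4)  [lands on river]
river: ρ → (4,4,-1)
ρ-cycle length = 2 (tail of 1 descent step not counted)

2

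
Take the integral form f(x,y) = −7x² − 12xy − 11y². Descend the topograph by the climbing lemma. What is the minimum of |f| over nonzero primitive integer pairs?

translate: b→-2 (≡12 mod 14), so (7,12,11)→(7,-2,6)
flip: (7,-2,6)→(6,2,7)
reduced (well bottom): (6,2,7) with a≤c, −a<b≤a
well minimum |f| = |-6| = 6 (negative-definite)

6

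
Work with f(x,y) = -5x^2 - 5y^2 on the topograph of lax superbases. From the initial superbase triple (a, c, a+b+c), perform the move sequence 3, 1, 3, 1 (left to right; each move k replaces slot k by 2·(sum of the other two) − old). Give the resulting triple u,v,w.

start (-5,-5,-10) = (f(1,0),f(0,1),f(1,1))
replace slot 3: 2·((-5)+(-5)) − (-10) = -10 → (-5,-5,-10)
replace slot 1: 2·((-5)+(-10)) − (-5) = -25 → (-25,-5,-10)
replace slot 3: 2·((-25)+(-5)) − (-10) = -50 → (-25,-5,-50)
replace slot 1: 2·((-5)+(-50)) − (-25) = -85 → (-85,-5,-50)

-85,-5,-50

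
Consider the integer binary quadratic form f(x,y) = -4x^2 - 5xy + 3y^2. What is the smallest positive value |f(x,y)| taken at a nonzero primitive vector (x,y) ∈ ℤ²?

descent: ρ → (3,5,-4)  [lands on river]
river: ρ → (-4,3,4)
river: ρ → (4,5,-3)
river: ρ → (-3,7,2)
river: ρ → (2,5,-6)
river: ρ → (-6,7,1)
river: ρ → (1,7,-6)
river: ρ → (-6,5,2)
river: ρ → (2,7,-3)
river: ρ → (-3,5,4)
river: ρ → (4,3,-4)
river: ρ → (-4,5,3)
river: ρ → (3,7,-2)
river: ρ → (-2,5,6)
river: ρ → (6,7,-1)
river: ρ → (-1,7,6)
river: ρ → (6,5,-2)
river: ρ → (-2,7,3)
closes: descent 1, river 18
min |a| on river = 1

1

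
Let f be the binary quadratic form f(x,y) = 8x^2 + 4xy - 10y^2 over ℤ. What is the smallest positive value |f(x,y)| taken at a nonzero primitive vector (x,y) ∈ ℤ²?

river: ρ → (-10,16,2)
river: ρ → (2,16,-10)
river: ρ → (-10,4,8)
river: ρ → (8,12,-6)
river: ρ → (-6,12,8)
river: ρ → (8,4,-10)
closes: descent 0, river 6
min |a| on river = 2

2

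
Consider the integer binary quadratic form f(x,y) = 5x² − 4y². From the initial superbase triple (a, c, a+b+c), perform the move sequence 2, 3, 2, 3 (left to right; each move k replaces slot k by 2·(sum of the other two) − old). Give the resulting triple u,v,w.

start (5,-4,1) = (f(1,0),f(0,1),f(1,1))
replace slot 2: 2·(5+1) − (-4) = 16 → (5,16,1)
replace slot 3: 2·(5+16) − 1 = 41 → (5,16,41)
replace slot 2: 2·(5+41) − 16 = 76 → (5,76,41)
replace slot 3: 2·(5+76) − 41 = 121 → (5,76,121)

5,76,121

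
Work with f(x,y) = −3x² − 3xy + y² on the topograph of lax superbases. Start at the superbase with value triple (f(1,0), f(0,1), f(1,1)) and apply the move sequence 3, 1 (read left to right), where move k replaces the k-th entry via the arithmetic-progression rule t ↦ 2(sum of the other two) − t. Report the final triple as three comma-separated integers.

start (-3,1,-5) = (f(1,0),f(0,1),f(1,1))
replace slot 3: 2·((-3)+1) − (-5) = 1 → (-3,1,1)
replace slot 1: 2·(1+1) − (-3) = 7 → (7,1,1)

7,1,1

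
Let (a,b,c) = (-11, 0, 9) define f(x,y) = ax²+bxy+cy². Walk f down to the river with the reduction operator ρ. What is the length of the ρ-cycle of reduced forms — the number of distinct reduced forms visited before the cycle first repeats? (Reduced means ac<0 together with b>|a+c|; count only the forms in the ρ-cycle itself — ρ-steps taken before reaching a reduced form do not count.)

D = 396, ⌊√D⌋ = 19
descent: ρ → (9,18,-2)  [lands on river]
river: ρ → (-2,18,9)
ρ-cycle length = 2 (tail of 1 descent step not counted)

2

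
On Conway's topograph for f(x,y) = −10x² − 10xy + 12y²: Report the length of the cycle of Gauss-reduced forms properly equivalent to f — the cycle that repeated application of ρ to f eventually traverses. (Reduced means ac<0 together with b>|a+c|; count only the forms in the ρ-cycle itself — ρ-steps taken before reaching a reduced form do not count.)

D = 580, ⌊√D⌋ = 24
descent: ρ → (12,10,-10)  [lands on river]
river: ρ → (-10,10,12)
river: ρ → (12,14,-8)
river: ρ → (-8,18,8)
river: ρ → (8,14,-12)
river: ρ → (-12,10,10)
river: ρ → (10,10,-12)
river: ρ → (-12,14,8)
river: ρ → (8,18,-8)
river: ρ → (-8,14,12)
ρ-cycle length = 10 (tail of 1 descent step not counted)

10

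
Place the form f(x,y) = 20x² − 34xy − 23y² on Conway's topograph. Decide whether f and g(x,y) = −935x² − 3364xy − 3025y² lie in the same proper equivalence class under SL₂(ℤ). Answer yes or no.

D₁ = 2996, D₂ = 2996
river cycle of f (length 26): (-23, 34, 20), (20, 46, -11), (-11, 42, 28), (28, 14, -25), (-25, 36, 17), (17, 32, -29), (-29, 26, 20), (20, 54, -1), (-1, 54, 20), (20, 26, -29), … (16 more)
river cycle of g (length 26): (20, 46, -11), (-11, 42, 28), (28, 14, -25), (-25, 36, 17), (17, 32, -29), (-29, 26, 20), (20, 54, -1), (-1, 54, 20), (20, 26, -29), (-29, 32, 17), … (16 more)
cycles coincide ⇒ equivalent

yes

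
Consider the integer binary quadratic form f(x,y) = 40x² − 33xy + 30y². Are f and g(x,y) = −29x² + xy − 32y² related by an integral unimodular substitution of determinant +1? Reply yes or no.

D₁ = -3711, D₂ = -3711
f: flip: (40,-33,30)→(30,33,40)
f: translate: b→-27 (≡33 mod 60), so (30,33,40)→(30,-27,37)
f: reduced (well bottom): (30,-27,37) with a≤c, −a<b≤a
g is negative-definite; reduce −g:
−g: reduced (well bottom): (29,-1,32) with a≤c, −a<b≤a
flip sign back: reduced form of g is (-29,1,-32)
reduced forms (30, -27, 37) vs (-29, 1, -32) ⇒ inequivalent

no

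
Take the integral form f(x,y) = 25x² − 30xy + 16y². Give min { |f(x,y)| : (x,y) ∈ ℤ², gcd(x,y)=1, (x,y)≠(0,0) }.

translate: b→20 (≡-30 mod 50), so (25,-30,16)→(25,20,11)
flip: (25,20,11)→(11,-20,25)
translate: b→2 (≡-20 mod 22), so (11,-20,25)→(11,2,16)
reduced (well bottom): (11,2,16) with a≤c, −a<b≤a
well minimum = a = 11

11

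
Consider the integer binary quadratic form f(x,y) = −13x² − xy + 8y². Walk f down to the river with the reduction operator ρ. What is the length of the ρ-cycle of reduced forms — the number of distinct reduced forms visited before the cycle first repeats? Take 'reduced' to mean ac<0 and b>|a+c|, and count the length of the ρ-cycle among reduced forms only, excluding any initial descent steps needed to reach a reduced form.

D = 417, ⌊√D⌋ = 20
descent: ρ → (8,17,-4)  [lands on river]
river: ρ → (-4,15,12)
river: ρ → (12,9,-7)
river: ρ → (-7,19,2)
river: ρ → (2,17,-16)
river: ρ → (-16,15,3)
river: ρ → (3,15,-16)
river: ρ → (-16,17,2)
river: ρ → (2,19,-7)
river: ρ → (-7,9,12)
river: ρ → (12,15,-4)
river: ρ → (-4,17,8)
river: ρ → (8,15,-6)
river: ρ → (-6,9,14)
river: ρ → (14,19,-1)
river: ρ → (-1,19,14)
river: ρ → (14,9,-6)
river: ρ → (-6,15,8)
ρ-cycle length = 18 (tail of 1 descent step not counted)

18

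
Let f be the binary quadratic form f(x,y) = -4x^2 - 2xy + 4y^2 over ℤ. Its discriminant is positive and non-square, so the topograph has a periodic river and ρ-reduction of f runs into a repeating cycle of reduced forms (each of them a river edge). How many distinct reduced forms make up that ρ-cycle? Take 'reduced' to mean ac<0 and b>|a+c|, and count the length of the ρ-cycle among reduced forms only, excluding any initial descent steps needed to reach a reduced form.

D = 68, ⌊√D⌋ = 8
descent: ρ → (4,2,-4)  [lands on river]
river: ρ → (-4,6,2)
river: ρ → (2,6,-4)
river: ρ → (-4,2,4)
river: ρ → (4,6,-2)
river: ρ → (-2,6,4)
ρ-cycle length = 6 (tail of 1 descent step not counted)

6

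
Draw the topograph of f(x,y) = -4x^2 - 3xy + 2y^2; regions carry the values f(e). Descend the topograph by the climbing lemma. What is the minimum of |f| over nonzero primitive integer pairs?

descent: ρ → (2,3,-4)  [lands on river]
river: ρ → (-4,5,1)
river: ρ → (1,5,-4)
river: ρ → (-4,3,2)
river: ρ → (2,5,-2)
river: ρ → (-2,3,4)
river: ρ → (4,5,-1)
river: ρ → (-1,5,4)
river: ρ → (4,3,-2)
river: ρ → (-2,5,2)
closes: descent 1, river 10
min |a| on river = 1

1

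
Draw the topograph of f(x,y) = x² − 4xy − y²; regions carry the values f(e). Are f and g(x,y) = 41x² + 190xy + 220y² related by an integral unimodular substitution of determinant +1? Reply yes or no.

D₁ = 20, D₂ = 20
river cycle of f (length 2): (-1, 4, 1), (1, 4, -1)
river cycle of g (length 2): (-1, 4, 1), (1, 4, -1)
cycles coincide ⇒ equivalent

yes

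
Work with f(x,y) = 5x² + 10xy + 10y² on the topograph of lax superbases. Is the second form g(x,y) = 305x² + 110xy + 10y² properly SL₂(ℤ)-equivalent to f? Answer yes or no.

D₁ = -100, D₂ = -100
f: translate: b→0 (≡10 mod 10), so (5,10,10)→(5,0,5)
f: reduced (well bottom): (5,0,5) with a≤c, −a<b≤a
g: flip: (305,110,10)→(10,-110,305)
g: translate: b→10 (≡-110 mod 20), so (10,-110,305)→(10,10,5)
g: flip: (10,10,5)→(5,-10,10)
g: translate: b→0 (≡-10 mod 10), so (5,-10,10)→(5,0,5)
g: reduced (well bottom): (5,0,5) with a≤c, −a<b≤a
reduced forms (5, 0, 5) vs (5, 0, 5) ⇒ equivalent

yes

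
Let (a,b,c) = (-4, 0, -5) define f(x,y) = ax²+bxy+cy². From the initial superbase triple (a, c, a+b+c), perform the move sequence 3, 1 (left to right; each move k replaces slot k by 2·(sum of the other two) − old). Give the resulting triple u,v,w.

start (-4,-5,-9) = (f(1,0),f(0,1),f(1,1))
replace slot 3: 2·((-4)+(-5)) − (-9) = -9 → (-4,-5,-9)
replace slot 1: 2·((-5)+(-9)) − (-4) = -24 → (-24,-5,-9)

-24,-5,-9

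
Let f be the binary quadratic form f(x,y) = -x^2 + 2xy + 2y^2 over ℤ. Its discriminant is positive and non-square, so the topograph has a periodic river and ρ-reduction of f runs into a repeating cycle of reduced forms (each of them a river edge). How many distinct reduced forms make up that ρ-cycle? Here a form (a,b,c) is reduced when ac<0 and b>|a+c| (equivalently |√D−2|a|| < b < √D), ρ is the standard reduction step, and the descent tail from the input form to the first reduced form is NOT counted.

D = 12, ⌊√D⌋ = 3
river: ρ → (2,2,-1)
river: ρ → (-1,2,2)
ρ-cycle length = 2 (tail of 0 descent steps not counted)

2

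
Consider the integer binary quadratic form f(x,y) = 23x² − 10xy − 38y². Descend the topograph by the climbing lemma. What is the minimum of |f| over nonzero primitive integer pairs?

descent: ρ → (-38,10,23)
descent: ρ → (23,36,-25)  [lands on river]
river: ρ → (-25,14,34)
river: ρ → (34,54,-5)
river: ρ → (-5,56,23)
closes: descent 2, river 4
min |a| on river = 5

5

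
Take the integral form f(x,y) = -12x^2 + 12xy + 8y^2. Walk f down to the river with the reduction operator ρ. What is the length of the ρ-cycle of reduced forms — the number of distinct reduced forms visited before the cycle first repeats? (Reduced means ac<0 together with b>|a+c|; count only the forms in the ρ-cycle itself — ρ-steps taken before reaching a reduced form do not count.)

D = 528, ⌊√D⌋ = 22
river: ρ → (8,20,-4)
river: ρ → (-4,20,8)
river: ρ → (8,12,-12)
river: ρ → (-12,12,8)
ρ-cycle length = 4 (tail of 0 descent steps not counted)

4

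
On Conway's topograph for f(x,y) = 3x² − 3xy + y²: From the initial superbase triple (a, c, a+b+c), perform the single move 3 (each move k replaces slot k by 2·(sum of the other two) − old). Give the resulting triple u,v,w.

start (3,1,1) = (f(1,0),f(0,1),f(1,1))
replace slot 3: 2·(3+1) − 1 = 7 → (3,1,7)

3,1,7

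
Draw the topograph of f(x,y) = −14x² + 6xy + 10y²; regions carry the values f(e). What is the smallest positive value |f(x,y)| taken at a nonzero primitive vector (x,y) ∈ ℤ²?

river: ρ → (10,14,-10)
river: ρ → (-10,6,14)
river: ρ → (14,22,-2)
river: ρ → (-2,22,14)
river: ρ → (14,6,-10)
river: ρ → (-10,14,10)
river: ρ → (10,6,-14)
river: ρ → (-14,22,2)
river: ρ → (2,22,-14)
river: ρ → (-14,6,10)
closes: descent 0, river 10
min |a| on river = 2

2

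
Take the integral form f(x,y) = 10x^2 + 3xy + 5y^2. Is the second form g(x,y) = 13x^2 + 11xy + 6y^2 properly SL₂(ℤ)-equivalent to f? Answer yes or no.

D₁ = -191, D₂ = -191
f: flip: (10,3,5)→(5,-3,10)
f: reduced (well bottom): (5,-3,10) with a≤c, −a<b≤a
g: flip: (13,11,6)→(6,-11,13)
g: translate: b→1 (≡-11 mod 12), so (6,-11,13)→(6,1,8)
g: reduced (well bottom): (6,1,8) with a≤c, −a<b≤a
reduced forms (5, -3, 10) vs (6, 1, 8) ⇒ inequivalent

no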